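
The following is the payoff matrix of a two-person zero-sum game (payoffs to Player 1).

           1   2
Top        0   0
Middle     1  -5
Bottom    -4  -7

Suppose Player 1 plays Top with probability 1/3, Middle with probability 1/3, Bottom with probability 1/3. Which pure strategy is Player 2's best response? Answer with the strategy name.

2

If Player 2 plays 1, Player 1's expected payoff is (1/3)·0 + (1/3)·1 + (1/3)·(-4) = -1.
If Player 2 plays 2, Player 1's expected payoff is (1/3)·0 + (1/3)·(-5) + (1/3)·(-7) = -4.
Player 2 minimizes Player 1's payoff; the smallest is -4, so the best response is 2.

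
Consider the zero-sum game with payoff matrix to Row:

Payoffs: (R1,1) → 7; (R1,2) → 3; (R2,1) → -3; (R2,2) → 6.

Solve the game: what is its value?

Row minima: R1 → 3, R2 → -3; maximin = 3.
Column maxima: 1 → 7, 2 → 6; minimax = 6.
3 ≠ 6, so there is no saddle point; optimal play is mixed.
Let Row play R1 with probability p. Expected payoff against 1: 7p + (-3)(1−p) = 10p − 3; against 2: 3p + 6(1−p) = −3p + 6.
Setting these equal: 10p − 3 = −3p + 6 ⇒ 13p = 9 ⇒ p = 9/13, and the value is (10)·(9/13) − 3 = 51/13.
For Column: with q = P(1), equating R1's and R2's payoffs gives 4q + 3 = −9q + 6 ⇒ q = 3/13.

51/13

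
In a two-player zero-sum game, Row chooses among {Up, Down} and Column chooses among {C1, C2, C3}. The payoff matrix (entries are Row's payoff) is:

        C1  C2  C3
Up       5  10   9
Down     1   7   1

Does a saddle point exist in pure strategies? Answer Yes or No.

Yes

Row minima: Up → 5, Down → 1; maximin = 5.
Column maxima: C1 → 5, C2 → 10, C3 → 9; minimax = 5.
maximin = minimax = 5, so a saddle point exists.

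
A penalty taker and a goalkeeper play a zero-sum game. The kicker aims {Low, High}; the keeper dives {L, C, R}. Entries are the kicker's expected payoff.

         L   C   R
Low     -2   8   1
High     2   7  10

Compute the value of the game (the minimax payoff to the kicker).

Row minima: Low → -2, High → 2; maximin = 2.
Column maxima: L → 2, C → 8, R → 10; minimax = 2.
Since maximin = minimax = 2, there is a saddle point and the value is 2.

2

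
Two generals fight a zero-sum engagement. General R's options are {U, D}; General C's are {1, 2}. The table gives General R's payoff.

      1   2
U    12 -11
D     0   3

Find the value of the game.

18/13

Row minima: U → -11, D → 0; maximin = 0.
Column maxima: 1 → 12, 2 → 3; minimax = 3.
0 ≠ 3, so there is no saddle point; optimal play is mixed.
Let General R play U with probability p. Expected payoff against 1: 12p + 0(1−p) = 12p; against 2: (-11)p + 3(1−p) = −14p + 3.
Setting these equal: 12p = −14p + 3 ⇒ 26p = 3 ⇒ p = 3/26, and the value is (12)·(3/26) = 18/13.
For General C: with q = P(1), equating U's and D's payoffs gives 23q − 11 = −3q + 3 ⇒ q = 7/13.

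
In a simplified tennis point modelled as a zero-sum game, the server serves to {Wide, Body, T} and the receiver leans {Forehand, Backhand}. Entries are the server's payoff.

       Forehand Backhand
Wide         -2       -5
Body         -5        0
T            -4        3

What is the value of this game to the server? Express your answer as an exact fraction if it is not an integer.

Row minima: Wide → -5, Body → -5, T → -4; maximin = -4.
Column maxima: Forehand → -2, Backhand → 3; minimax = -2.
-4 ≠ -2, so there is no saddle point; optimal play is mixed.
Body is strictly dominated by T, so the server never plays it.
On the remaining 2×2 (Wide, T vs Forehand, Backhand):
Let the server play Wide with probability p. Expected payoff against Forehand: (-2)p + (-4)(1−p) = 2p − 4; against Backhand: (-5)p + 3(1−p) = −8p + 3.
Setting these equal: 2p − 4 = −8p + 3 ⇒ 10p = 7 ⇒ p = 7/10, and the value is (2)·(7/10) − 4 = -13/5.
For the receiver: with q = P(Forehand), equating Wide's and T's payoffs gives 3q − 5 = −7q + 3 ⇒ q = 4/5.

-13/5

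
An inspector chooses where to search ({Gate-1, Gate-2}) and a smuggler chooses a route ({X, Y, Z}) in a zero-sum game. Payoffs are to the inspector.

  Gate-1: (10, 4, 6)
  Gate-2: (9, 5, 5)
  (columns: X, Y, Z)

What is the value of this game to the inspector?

Row minima: Gate-1 → 4, Gate-2 → 5; maximin = 5.
Column maxima: X → 10, Y → 5, Z → 6; minimax = 5.
Since maximin = minimax = 5, there is a saddle point and the value is 5.

5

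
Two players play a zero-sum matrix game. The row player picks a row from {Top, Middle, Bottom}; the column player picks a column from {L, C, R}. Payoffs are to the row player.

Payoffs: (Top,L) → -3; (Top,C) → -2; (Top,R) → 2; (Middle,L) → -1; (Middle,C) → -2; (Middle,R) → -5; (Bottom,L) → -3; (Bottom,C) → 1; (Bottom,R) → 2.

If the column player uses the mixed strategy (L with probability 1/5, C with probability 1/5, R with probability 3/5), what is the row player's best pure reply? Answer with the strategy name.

Bottom

Expected payoff of Top: (1/5)·(-3) + (1/5)·(-2) + (3/5)·2 = 1/5.
Expected payoff of Middle: (1/5)·(-1) + (1/5)·(-2) + (3/5)·(-5) = -18/5.
Expected payoff of Bottom: (1/5)·(-3) + (1/5)·1 + (3/5)·2 = 4/5.
The largest is 4/5, so the row player's best response is Bottom.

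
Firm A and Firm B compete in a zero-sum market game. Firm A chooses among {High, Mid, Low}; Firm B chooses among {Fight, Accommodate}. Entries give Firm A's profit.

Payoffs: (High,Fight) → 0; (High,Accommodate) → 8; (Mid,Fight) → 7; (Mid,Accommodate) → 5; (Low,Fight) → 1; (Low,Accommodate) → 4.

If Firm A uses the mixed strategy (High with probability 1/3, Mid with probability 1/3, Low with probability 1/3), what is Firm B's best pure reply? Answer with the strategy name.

Fight

If Firm B plays Fight, Firm A's expected payoff is (1/3)·0 + (1/3)·7 + (1/3)·1 = 8/3.
If Firm B plays Accommodate, Firm A's expected payoff is (1/3)·8 + (1/3)·5 + (1/3)·4 = 17/3.
Firm B minimizes Firm A's payoff; the smallest is 8/3, so the best response is Fight.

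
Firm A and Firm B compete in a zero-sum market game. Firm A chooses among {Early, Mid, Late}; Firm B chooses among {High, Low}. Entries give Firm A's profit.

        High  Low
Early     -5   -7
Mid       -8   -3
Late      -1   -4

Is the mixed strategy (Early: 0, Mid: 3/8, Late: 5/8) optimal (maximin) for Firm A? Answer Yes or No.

Against High this mix gives (3/8)·(-8) + (5/8)·(-1) = -29/8.
Against Low this mix gives (3/8)·(-3) + (5/8)·(-4) = -29/8.
All of Firm B's active replies (High, Low) yield -29/8, and no column does worse for Firm A. The mix makes Firm B indifferent and guarantees -29/8, so it is optimal.

Yes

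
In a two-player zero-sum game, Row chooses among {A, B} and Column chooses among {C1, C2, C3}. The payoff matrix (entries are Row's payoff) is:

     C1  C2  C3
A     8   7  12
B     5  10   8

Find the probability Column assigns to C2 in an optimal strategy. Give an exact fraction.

1/2

Row minima: A → 7, B → 5; maximin = 7.
Column maxima: C1 → 8, C2 → 10, C3 → 12; minimax = 8.
7 ≠ 8, so there is no saddle point; optimal play is mixed.
C3 is strictly dominated by C1 (it gives Row strictly more in every row), so Column never plays it.
On the remaining 2×2 (A, B vs C1, C2):
Let Row play A with probability p. Expected payoff against C1: 8p + 5(1−p) = 3p + 5; against C2: 7p + 10(1−p) = −3p + 10.
Setting these equal: 3p + 5 = −3p + 10 ⇒ 6p = 5 ⇒ p = 5/6, and the value is (3)·(5/6) + 5 = 15/2.
For Column: with q = P(C1), equating A's and B's payoffs gives q + 7 = −5q + 10 ⇒ q = 1/2.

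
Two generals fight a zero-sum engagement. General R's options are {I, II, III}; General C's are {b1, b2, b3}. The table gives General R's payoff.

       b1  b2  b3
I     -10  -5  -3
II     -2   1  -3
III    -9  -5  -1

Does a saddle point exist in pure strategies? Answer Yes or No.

No

Row minima: I → -10, II → -3, III → -9; maximin = -3.
Column maxima: b1 → -2, b2 → 1, b3 → -1; minimax = -2.
-3 ≠ -2, so no pure-strategy equilibrium exists.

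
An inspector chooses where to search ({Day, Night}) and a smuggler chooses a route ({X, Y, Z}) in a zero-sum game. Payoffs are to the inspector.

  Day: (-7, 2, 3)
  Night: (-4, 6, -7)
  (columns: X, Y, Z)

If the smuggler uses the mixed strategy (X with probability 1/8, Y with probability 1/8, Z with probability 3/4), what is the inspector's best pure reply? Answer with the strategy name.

Day

Expected payoff of Day: (1/8)·(-7) + (1/8)·2 + (3/4)·3 = 13/8.
Expected payoff of Night: (1/8)·(-4) + (1/8)·6 + (3/4)·(-7) = -5.
The largest is 13/8, so the inspector's best response is Day.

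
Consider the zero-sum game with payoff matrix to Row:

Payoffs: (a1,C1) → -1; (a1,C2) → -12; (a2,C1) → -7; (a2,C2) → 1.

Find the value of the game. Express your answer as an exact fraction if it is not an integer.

-85/19

Row minima: a1 → -12, a2 → -7; maximin = -7.
Column maxima: C1 → -1, C2 → 1; minimax = -1.
-7 ≠ -1, so there is no saddle point; optimal play is mixed.
Let Row play a1 with probability p. Expected payoff against C1: (-1)p + (-7)(1−p) = 6p − 7; against C2: (-12)p + 1(1−p) = −13p + 1.
Setting these equal: 6p − 7 = −13p + 1 ⇒ 19p = 8 ⇒ p = 8/19, and the value is (6)·(8/19) − 7 = -85/19.
For Column: with q = P(C1), equating a1's and a2's payoffs gives 11q − 12 = −8q + 1 ⇒ q = 13/19.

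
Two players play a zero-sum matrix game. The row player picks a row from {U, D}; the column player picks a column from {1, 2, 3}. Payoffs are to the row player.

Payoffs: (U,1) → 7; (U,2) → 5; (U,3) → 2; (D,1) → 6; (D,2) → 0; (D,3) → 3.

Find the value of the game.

5/2

Row minima: U → 2, D → 0; maximin = 2.
Column maxima: 1 → 7, 2 → 5, 3 → 3; minimax = 3.
2 ≠ 3, so there is no saddle point; optimal play is mixed.
1 is strictly dominated by 2 (it gives the row player strictly more in every row), so the column player never plays it.
On the remaining 2×2 (U, D vs 2, 3):
Let the row player play U with probability p. Expected payoff against 2: 5p + 0(1−p) = 5p; against 3: 2p + 3(1−p) = −p + 3.
Setting these equal: 5p = −p + 3 ⇒ 6p = 3 ⇒ p = 1/2, and the value is (5)·(1/2) = 5/2.
For the column player: with q = P(2), equating U's and D's payoffs gives 3q + 2 = −3q + 3 ⇒ q = 1/6.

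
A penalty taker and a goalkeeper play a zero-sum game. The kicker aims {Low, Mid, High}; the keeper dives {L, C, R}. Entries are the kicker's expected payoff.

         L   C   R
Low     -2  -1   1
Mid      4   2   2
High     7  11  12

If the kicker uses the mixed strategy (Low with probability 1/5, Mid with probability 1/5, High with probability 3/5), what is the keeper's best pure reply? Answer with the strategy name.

L

If the keeper plays L, the kicker's expected payoff is (1/5)·(-2) + (1/5)·4 + (3/5)·7 = 23/5.
If the keeper plays C, the kicker's expected payoff is (1/5)·(-1) + (1/5)·2 + (3/5)·11 = 34/5.
If the keeper plays R, the kicker's expected payoff is (1/5)·1 + (1/5)·2 + (3/5)·12 = 39/5.
The keeper minimizes the kicker's payoff; the smallest is 23/5, so the best response is L.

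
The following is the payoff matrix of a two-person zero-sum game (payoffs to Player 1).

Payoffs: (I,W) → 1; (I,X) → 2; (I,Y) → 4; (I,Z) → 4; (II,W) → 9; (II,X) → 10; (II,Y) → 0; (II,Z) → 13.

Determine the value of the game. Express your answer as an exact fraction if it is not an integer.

Row minima: I → 1, II → 0; maximin = 1.
Column maxima: W → 9, X → 10, Y → 4, Z → 13; minimax = 4.
1 ≠ 4, so there is no saddle point; optimal play is mixed.
X is strictly dominated by W (it gives Player 1 strictly more in every row), so Player 2 never plays it.
Z is strictly dominated by W (it gives Player 1 strictly more in every row), so Player 2 never plays it.
On the remaining 2×2 (I, II vs W, Y):
Let Player 1 play I with probability p. Expected payoff against W: 1p + 9(1−p) = −8p + 9; against Y: 4p + 0(1−p) = 4p.
Setting these equal: −8p + 9 = 4p ⇒ −12p = -9 ⇒ p = 3/4, and the value is (-8)·(3/4) + 9 = 3.
For Player 2: with q = P(W), equating I's and II's payoffs gives −3q + 4 = 9q ⇒ q = 1/3.

3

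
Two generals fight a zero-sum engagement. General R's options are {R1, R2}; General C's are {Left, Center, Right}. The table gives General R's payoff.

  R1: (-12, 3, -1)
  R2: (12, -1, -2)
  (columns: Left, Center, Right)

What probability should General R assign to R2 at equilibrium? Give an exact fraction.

11/25

Row minima: R1 → -12, R2 → -2; maximin = -2.
Column maxima: Left → 12, Center → 3, Right → -1; minimax = -1.
-2 ≠ -1, so there is no saddle point; optimal play is mixed.
Center is strictly dominated by Right (it gives General R strictly more in every row), so General C never plays it.
On the remaining 2×2 (R1, R2 vs Left, Right):
Let General R play R1 with probability p. Expected payoff against Left: (-12)p + 12(1−p) = −24p + 12; against Right: (-1)p + (-2)(1−p) = p − 2.
Setting these equal: −24p + 12 = p − 2 ⇒ −25p = -14 ⇒ p = 14/25, and the value is (-24)·(14/25) + 12 = -36/25.
For General C: with q = P(Left), equating R1's and R2's payoffs gives −11q − 1 = 14q − 2 ⇒ q = 1/25.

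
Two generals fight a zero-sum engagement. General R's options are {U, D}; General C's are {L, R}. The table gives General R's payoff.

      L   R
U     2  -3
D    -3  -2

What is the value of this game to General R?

-13/6

Row minima: U → -3, D → -3; maximin = -3.
Column maxima: L → 2, R → -2; minimax = -2.
-3 ≠ -2, so there is no saddle point; optimal play is mixed.
Let General R play U with probability p. Expected payoff against L: 2p + (-3)(1−p) = 5p − 3; against R: (-3)p + (-2)(1−p) = −p − 2.
Setting these equal: 5p − 3 = −p − 2 ⇒ 6p = 1 ⇒ p = 1/6, and the value is (5)·(1/6) − 3 = -13/6.
For General C: with q = P(L), equating U's and D's payoffs gives 5q − 3 = −q − 2 ⇒ q = 1/6.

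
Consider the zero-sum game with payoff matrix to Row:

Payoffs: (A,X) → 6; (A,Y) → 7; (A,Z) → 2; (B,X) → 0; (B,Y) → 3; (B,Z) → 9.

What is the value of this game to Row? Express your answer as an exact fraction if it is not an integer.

54/13

Row minima: A → 2, B → 0; maximin = 2.
Column maxima: X → 6, Y → 7, Z → 9; minimax = 6.
2 ≠ 6, so there is no saddle point; optimal play is mixed.
Y is strictly dominated by X (it gives Row strictly more in every row), so Column never plays it.
On the remaining 2×2 (A, B vs X, Z):
Let Row play A with probability p. Expected payoff against X: 6p + 0(1−p) = 6p; against Z: 2p + 9(1−p) = −7p + 9.
Setting these equal: 6p = −7p + 9 ⇒ 13p = 9 ⇒ p = 9/13, and the value is (6)·(9/13) = 54/13.
For Column: with q = P(X), equating A's and B's payoffs gives 4q + 2 = −9q + 9 ⇒ q = 7/13.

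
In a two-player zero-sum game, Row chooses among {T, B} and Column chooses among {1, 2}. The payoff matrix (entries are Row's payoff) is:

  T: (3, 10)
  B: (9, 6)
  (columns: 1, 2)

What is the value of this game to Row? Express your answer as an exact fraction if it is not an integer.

36/5

Row minima: T → 3, B → 6; maximin = 6.
Column maxima: 1 → 9, 2 → 10; minimax = 9.
6 ≠ 9, so there is no saddle point; optimal play is mixed.
Let Row play T with probability p. Expected payoff against 1: 3p + 9(1−p) = −6p + 9; against 2: 10p + 6(1−p) = 4p + 6.
Setting these equal: −6p + 9 = 4p + 6 ⇒ −10p = -3 ⇒ p = 3/10, and the value is (-6)·(3/10) + 9 = 36/5.
For Column: with q = P(1), equating T's and B's payoffs gives −7q + 10 = 3q + 6 ⇒ q = 2/5.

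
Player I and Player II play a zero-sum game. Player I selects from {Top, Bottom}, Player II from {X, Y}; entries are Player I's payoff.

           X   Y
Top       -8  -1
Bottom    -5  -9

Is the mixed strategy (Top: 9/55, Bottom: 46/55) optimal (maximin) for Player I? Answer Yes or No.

No

Against X this mix gives (9/55)·(-8) + (46/55)·(-5) = -302/55.
Against Y this mix gives (9/55)·(-1) + (46/55)·(-9) = -423/55.
Player II will play Y, holding Player I to -423/55. Shifting weight toward the row that does better against Y would raise this floor (the equalizing mix achieves -67/11 against both Y and X), so the proposed strategy is not optimal.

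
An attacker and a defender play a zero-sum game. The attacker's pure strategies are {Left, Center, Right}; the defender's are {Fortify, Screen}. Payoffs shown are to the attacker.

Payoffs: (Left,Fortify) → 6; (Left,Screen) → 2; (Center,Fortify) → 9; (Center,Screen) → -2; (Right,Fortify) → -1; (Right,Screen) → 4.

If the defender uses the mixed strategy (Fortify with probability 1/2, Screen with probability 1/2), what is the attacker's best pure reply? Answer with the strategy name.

Expected payoff of Left: (1/2)·6 + (1/2)·2 = 4.
Expected payoff of Center: (1/2)·9 + (1/2)·(-2) = 7/2.
Expected payoff of Right: (1/2)·(-1) + (1/2)·4 = 3/2.
The largest is 4, so the attacker's best response is Left.

Left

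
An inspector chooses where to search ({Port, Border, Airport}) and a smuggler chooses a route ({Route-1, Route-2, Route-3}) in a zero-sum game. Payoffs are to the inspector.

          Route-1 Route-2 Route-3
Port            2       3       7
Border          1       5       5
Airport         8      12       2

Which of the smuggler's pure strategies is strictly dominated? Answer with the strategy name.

Route-2

Route-1 holds the inspector's payoff strictly below Route-2 in every row: 2 < 3, 1 < 5, 8 < 12.
So Route-2 is strictly dominated for the smuggler.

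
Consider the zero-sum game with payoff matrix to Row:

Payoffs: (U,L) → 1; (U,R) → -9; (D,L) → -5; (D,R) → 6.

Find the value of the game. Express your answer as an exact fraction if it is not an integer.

Row minima: U → -9, D → -5; maximin = -5.
Column maxima: L → 1, R → 6; minimax = 1.
-5 ≠ 1, so there is no saddle point; optimal play is mixed.
Let Row play U with probability p. Expected payoff against L: 1p + (-5)(1−p) = 6p − 5; against R: (-9)p + 6(1−p) = −15p + 6.
Setting these equal: 6p − 5 = −15p + 6 ⇒ 21p = 11 ⇒ p = 11/21, and the value is (6)·(11/21) − 5 = -13/7.
For Column: with q = P(L), equating U's and D's payoffs gives 10q − 9 = −11q + 6 ⇒ q = 5/7.

-13/7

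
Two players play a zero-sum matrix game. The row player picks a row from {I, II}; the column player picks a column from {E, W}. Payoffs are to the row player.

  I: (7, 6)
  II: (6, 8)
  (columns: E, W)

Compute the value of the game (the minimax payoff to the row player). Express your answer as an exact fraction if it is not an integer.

Row minima: I → 6, II → 6; maximin = 6.
Column maxima: E → 7, W → 8; minimax = 7.
6 ≠ 7, so there is no saddle point; optimal play is mixed.
Let the row player play I with probability p. Expected payoff against E: 7p + 6(1−p) = p + 6; against W: 6p + 8(1−p) = −2p + 8.
Setting these equal: p + 6 = −2p + 8 ⇒ 3p = 2 ⇒ p = 2/3, and the value is (1)·(2/3) + 6 = 20/3.
For the column player: with q = P(E), equating I's and II's payoffs gives q + 6 = −2q + 8 ⇒ q = 2/3.

20/3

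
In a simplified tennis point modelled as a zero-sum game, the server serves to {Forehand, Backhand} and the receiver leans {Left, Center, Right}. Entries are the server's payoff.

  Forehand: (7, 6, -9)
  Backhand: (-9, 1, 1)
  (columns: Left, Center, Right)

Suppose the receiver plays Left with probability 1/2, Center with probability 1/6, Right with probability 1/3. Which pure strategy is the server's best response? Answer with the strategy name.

Expected payoff of Forehand: (1/2)·7 + (1/6)·6 + (1/3)·(-9) = 3/2.
Expected payoff of Backhand: (1/2)·(-9) + (1/6)·1 + (1/3)·1 = -4.
The largest is 3/2, so the server's best response is Forehand.

Forehand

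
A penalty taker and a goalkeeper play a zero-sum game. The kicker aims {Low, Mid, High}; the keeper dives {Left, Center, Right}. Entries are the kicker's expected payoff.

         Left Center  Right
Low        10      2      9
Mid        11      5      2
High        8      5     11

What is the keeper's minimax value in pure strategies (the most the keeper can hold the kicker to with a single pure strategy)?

5

Column maxima: Left → 11, Center → 5, Right → 11.
The smallest of these is 5.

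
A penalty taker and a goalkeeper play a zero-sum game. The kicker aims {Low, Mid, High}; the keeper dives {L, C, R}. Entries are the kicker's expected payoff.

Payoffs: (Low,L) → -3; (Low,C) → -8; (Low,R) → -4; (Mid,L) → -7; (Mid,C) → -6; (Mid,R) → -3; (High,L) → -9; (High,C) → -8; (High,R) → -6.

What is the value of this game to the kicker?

Row minima: Low → -8, Mid → -7, High → -9; maximin = -7.
Column maxima: L → -3, C → -6, R → -3; minimax = -6.
-7 ≠ -6, so there is no saddle point; optimal play is mixed.
High is strictly dominated by Mid, so the kicker never plays it.
R is strictly dominated by C (it gives the kicker strictly more in every row), so the keeper never plays it.
On the remaining 2×2 (Low, Mid vs L, C):
Let the kicker play Low with probability p. Expected payoff against L: (-3)p + (-7)(1−p) = 4p − 7; against C: (-8)p + (-6)(1−p) = −2p − 6.
Setting these equal: 4p − 7 = −2p − 6 ⇒ 6p = 1 ⇒ p = 1/6, and the value is (4)·(1/6) − 7 = -19/3.
For the keeper: with q = P(L), equating Low's and Mid's payoffs gives 5q − 8 = −q − 6 ⇒ q = 1/3.

-19/3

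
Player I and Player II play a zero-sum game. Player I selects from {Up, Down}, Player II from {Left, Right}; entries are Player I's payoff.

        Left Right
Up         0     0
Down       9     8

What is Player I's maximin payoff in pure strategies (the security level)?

Row minima: Up → 0, Down → 8.
The best of these is 8.

8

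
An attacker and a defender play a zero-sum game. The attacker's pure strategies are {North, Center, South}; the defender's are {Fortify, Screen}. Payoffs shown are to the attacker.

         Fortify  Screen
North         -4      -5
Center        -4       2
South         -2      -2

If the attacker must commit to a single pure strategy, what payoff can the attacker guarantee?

Row minima: North → -5, Center → -4, South → -2.
The best of these is -2.

-2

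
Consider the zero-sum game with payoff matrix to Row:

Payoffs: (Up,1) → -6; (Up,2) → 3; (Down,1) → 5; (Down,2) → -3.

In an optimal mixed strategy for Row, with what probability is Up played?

8/17

Row minima: Up → -6, Down → -3; maximin = -3.
Column maxima: 1 → 5, 2 → 3; minimax = 3.
-3 ≠ 3, so there is no saddle point; optimal play is mixed.
Let Row play Up with probability p. Expected payoff against 1: (-6)p + 5(1−p) = −11p + 5; against 2: 3p + (-3)(1−p) = 6p − 3.
Setting these equal: −11p + 5 = 6p − 3 ⇒ −17p = -8 ⇒ p = 8/17, and the value is (-11)·(8/17) + 5 = -3/17.
For Column: with q = P(1), equating Up's and Down's payoffs gives −9q + 3 = 8q − 3 ⇒ q = 6/17.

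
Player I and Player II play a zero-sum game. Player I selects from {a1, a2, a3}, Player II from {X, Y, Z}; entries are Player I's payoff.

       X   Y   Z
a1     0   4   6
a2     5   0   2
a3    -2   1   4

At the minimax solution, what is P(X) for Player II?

Row minima: a1 → 0, a2 → 0, a3 → -2; maximin = 0.
Column maxima: X → 5, Y → 4, Z → 6; minimax = 4.
0 ≠ 4, so there is no saddle point; optimal play is mixed.
a3 is strictly dominated by a1, so Player I never plays it.
Z is strictly dominated by Y (it gives Player I strictly more in every row), so Player II never plays it.
On the remaining 2×2 (a1, a2 vs X, Y):
Let Player I play a1 with probability p. Expected payoff against X: 0p + 5(1−p) = −5p + 5; against Y: 4p + 0(1−p) = 4p.
Setting these equal: −5p + 5 = 4p ⇒ −9p = -5 ⇒ p = 5/9, and the value is (-5)·(5/9) + 5 = 20/9.
For Player II: with q = P(X), equating a1's and a2's payoffs gives −4q + 4 = 5q ⇒ q = 4/9.

4/9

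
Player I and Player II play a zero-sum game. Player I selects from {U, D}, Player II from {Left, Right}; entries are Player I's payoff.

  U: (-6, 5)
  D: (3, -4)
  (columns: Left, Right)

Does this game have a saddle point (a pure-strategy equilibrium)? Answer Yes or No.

Row minima: U → -6, D → -4; maximin = -4.
Column maxima: Left → 3, Right → 5; minimax = 3.
-4 ≠ 3, so no pure-strategy equilibrium exists.

No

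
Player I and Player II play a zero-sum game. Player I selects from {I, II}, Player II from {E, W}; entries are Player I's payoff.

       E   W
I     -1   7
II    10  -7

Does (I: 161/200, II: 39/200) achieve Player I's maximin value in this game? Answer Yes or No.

Against E this mix gives (161/200)·(-1) + (39/200)·10 = 229/200.
Against W this mix gives (161/200)·7 + (39/200)·(-7) = 427/100.
Player II will play E, holding Player I to 229/200. Shifting weight toward the row that does better against E would raise this floor (the equalizing mix achieves 63/25 against both E and W), so the proposed strategy is not optimal.

No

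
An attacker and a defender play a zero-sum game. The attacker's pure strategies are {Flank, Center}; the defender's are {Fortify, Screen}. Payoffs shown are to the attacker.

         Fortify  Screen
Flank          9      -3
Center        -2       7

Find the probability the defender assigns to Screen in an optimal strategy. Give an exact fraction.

11/21

Row minima: Flank → -3, Center → -2; maximin = -2.
Column maxima: Fortify → 9, Screen → 7; minimax = 7.
-2 ≠ 7, so there is no saddle point; optimal play is mixed.
Let the attacker play Flank with probability p. Expected payoff against Fortify: 9p + (-2)(1−p) = 11p − 2; against Screen: (-3)p + 7(1−p) = −10p + 7.
Setting these equal: 11p − 2 = −10p + 7 ⇒ 21p = 9 ⇒ p = 3/7, and the value is (11)·(3/7) − 2 = 19/7.
For the defender: with q = P(Fortify), equating Flank's and Center's payoffs gives 12q − 3 = −9q + 7 ⇒ q = 10/21.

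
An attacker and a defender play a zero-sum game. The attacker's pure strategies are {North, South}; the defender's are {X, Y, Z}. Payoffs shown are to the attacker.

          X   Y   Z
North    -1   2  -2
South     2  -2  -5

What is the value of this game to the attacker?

-2

Row minima: North → -2, South → -5; maximin = -2.
Column maxima: X → 2, Y → 2, Z → -2; minimax = -2.
Since maximin = minimax = -2, there is a saddle point and the value is -2.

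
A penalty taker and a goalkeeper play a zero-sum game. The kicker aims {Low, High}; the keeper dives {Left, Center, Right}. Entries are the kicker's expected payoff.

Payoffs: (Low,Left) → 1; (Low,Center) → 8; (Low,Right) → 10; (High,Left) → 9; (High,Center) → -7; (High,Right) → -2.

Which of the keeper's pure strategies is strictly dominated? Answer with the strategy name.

Right

Center holds the kicker's payoff strictly below Right in every row: 8 < 10, -7 < -2.
So Right is strictly dominated for the keeper.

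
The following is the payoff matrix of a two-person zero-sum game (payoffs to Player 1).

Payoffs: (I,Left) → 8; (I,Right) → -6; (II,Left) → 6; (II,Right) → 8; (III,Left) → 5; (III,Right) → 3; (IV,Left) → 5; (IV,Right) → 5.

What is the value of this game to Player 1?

25/4

Row minima: I → -6, II → 6, III → 3, IV → 5; maximin = 6.
Column maxima: Left → 8, Right → 8; minimax = 8.
6 ≠ 8, so there is no saddle point; optimal play is mixed.
III is strictly dominated by II, so Player 1 never plays it.
IV is strictly dominated by II, so Player 1 never plays it.
On the remaining 2×2 (I, II vs Left, Right):
Let Player 1 play I with probability p. Expected payoff against Left: 8p + 6(1−p) = 2p + 6; against Right: (-6)p + 8(1−p) = −14p + 8.
Setting these equal: 2p + 6 = −14p + 8 ⇒ 16p = 2 ⇒ p = 1/8, and the value is (2)·(1/8) + 6 = 25/4.
For Player 2: with q = P(Left), equating I's and II's payoffs gives 14q − 6 = −2q + 8 ⇒ q = 7/8.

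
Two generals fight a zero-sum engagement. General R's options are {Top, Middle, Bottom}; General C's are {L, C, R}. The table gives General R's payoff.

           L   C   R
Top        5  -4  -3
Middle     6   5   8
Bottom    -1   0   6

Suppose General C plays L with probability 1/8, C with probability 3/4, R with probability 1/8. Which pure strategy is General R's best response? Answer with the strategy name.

Middle

Expected payoff of Top: (1/8)·5 + (3/4)·(-4) + (1/8)·(-3) = -11/4.
Expected payoff of Middle: (1/8)·6 + (3/4)·5 + (1/8)·8 = 11/2.
Expected payoff of Bottom: (1/8)·(-1) + (3/4)·0 + (1/8)·6 = 5/8.
The largest is 11/2, so General R's best response is Middle.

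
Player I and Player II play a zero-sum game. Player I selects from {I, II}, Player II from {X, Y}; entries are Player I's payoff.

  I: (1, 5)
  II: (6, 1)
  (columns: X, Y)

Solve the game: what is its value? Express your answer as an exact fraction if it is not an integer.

29/9

Row minima: I → 1, II → 1; maximin = 1.
Column maxima: X → 6, Y → 5; minimax = 5.
1 ≠ 5, so there is no saddle point; optimal play is mixed.
Let Player I play I with probability p. Expected payoff against X: 1p + 6(1−p) = −5p + 6; against Y: 5p + 1(1−p) = 4p + 1.
Setting these equal: −5p + 6 = 4p + 1 ⇒ −9p = -5 ⇒ p = 5/9, and the value is (-5)·(5/9) + 6 = 29/9.
For Player II: with q = P(X), equating I's and II's payoffs gives −4q + 5 = 5q + 1 ⇒ q = 4/9.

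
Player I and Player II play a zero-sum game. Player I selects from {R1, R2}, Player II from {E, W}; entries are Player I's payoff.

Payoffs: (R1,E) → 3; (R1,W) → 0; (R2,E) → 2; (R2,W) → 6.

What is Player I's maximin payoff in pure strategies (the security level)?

Row minima: R1 → 0, R2 → 2.
The best of these is 2.

2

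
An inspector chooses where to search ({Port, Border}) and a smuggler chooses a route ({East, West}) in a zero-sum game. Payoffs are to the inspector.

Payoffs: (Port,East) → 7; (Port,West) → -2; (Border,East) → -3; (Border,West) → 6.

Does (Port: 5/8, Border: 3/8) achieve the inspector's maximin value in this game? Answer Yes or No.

No

Against East this mix gives (5/8)·7 + (3/8)·(-3) = 13/4.
Against West this mix gives (5/8)·(-2) + (3/8)·6 = 1.
The smuggler will play West, holding the inspector to 1. Shifting weight toward the row that does better against West would raise this floor (the equalizing mix achieves 2 against both West and East), so the proposed strategy is not optimal.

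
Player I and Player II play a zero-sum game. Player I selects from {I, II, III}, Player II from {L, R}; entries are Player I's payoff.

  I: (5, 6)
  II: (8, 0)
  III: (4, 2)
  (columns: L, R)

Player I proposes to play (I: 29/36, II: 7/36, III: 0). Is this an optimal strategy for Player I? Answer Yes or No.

Against L this mix gives (29/36)·5 + (7/36)·8 = 67/12.
Against R this mix gives (29/36)·6 + (7/36)·0 = 29/6.
Player II will play R, holding Player I to 29/6. Shifting weight toward the row that does better against R would raise this floor (the equalizing mix achieves 16/3 against both R and L), so the proposed strategy is not optimal.

No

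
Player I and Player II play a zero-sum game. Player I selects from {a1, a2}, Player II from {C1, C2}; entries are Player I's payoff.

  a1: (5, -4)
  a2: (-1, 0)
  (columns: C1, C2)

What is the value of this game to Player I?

-2/5

Row minima: a1 → -4, a2 → -1; maximin = -1.
Column maxima: C1 → 5, C2 → 0; minimax = 0.
-1 ≠ 0, so there is no saddle point; optimal play is mixed.
Let Player I play a1 with probability p. Expected payoff against C1: 5p + (-1)(1−p) = 6p − 1; against C2: (-4)p + 0(1−p) = −4p.
Setting these equal: 6p − 1 = −4p ⇒ 10p = 1 ⇒ p = 1/10, and the value is (6)·(1/10) − 1 = -2/5.
For Player II: with q = P(C1), equating a1's and a2's payoffs gives 9q − 4 = −q ⇒ q = 2/5.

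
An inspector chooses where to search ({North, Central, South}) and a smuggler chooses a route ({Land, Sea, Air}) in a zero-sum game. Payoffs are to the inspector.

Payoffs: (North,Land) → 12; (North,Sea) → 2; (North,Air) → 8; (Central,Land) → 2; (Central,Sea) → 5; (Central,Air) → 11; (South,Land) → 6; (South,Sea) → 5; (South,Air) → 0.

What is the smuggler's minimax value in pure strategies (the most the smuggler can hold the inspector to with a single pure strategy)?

Column maxima: Land → 12, Sea → 5, Air → 11.
The smallest of these is 5.

5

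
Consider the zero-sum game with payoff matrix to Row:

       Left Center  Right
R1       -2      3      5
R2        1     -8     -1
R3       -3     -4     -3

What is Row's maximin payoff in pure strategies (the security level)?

Row minima: R1 → -2, R2 → -8, R3 → -4.
The best of these is -2.

-2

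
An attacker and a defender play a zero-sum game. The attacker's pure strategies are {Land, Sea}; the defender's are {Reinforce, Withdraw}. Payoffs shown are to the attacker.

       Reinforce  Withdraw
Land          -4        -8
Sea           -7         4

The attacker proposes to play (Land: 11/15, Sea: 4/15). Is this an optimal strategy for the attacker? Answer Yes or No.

Against Reinforce this mix gives (11/15)·(-4) + (4/15)·(-7) = -24/5.
Against Withdraw this mix gives (11/15)·(-8) + (4/15)·4 = -24/5.
All of the defender's active replies (Reinforce, Withdraw) yield -24/5, and no column does worse for the attacker. The mix makes the defender indifferent and guarantees -24/5, so it is optimal.

Yes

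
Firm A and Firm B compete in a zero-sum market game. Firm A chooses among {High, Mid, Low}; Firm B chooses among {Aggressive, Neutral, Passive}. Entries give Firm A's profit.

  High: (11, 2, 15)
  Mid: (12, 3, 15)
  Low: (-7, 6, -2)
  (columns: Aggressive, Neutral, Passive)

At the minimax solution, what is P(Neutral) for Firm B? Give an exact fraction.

19/22

Row minima: High → 2, Mid → 3, Low → -7; maximin = 3.
Column maxima: Aggressive → 12, Neutral → 6, Passive → 15; minimax = 6.
3 ≠ 6, so there is no saddle point; optimal play is mixed.
Passive is strictly dominated by Aggressive (it gives Firm A strictly more in every row), so Firm B never plays it.
With Passive eliminated, High is strictly dominated by Mid (Mid gives Firm A strictly more in every remaining column), so Firm A never plays it.
On the remaining 2×2 (Mid, Low vs Aggressive, Neutral):
Let Firm A play Mid with probability p. Expected payoff against Aggressive: 12p + (-7)(1−p) = 19p − 7; against Neutral: 3p + 6(1−p) = −3p + 6.
Setting these equal: 19p − 7 = −3p + 6 ⇒ 22p = 13 ⇒ p = 13/22, and the value is (19)·(13/22) − 7 = 93/22.
For Firm B: with q = P(Aggressive), equating Mid's and Low's payoffs gives 9q + 3 = −13q + 6 ⇒ q = 3/22.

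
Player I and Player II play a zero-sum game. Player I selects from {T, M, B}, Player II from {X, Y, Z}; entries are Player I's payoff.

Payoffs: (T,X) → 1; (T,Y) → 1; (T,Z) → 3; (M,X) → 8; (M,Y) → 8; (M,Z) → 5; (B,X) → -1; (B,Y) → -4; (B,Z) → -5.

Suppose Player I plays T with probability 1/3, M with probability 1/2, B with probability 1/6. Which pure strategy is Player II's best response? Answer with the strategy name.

Z

If Player II plays X, Player I's expected payoff is (1/3)·1 + (1/2)·8 + (1/6)·(-1) = 25/6.
If Player II plays Y, Player I's expected payoff is (1/3)·1 + (1/2)·8 + (1/6)·(-4) = 11/3.
If Player II plays Z, Player I's expected payoff is (1/3)·3 + (1/2)·5 + (1/6)·(-5) = 8/3.
Player II minimizes Player I's payoff; the smallest is 8/3, so the best response is Z.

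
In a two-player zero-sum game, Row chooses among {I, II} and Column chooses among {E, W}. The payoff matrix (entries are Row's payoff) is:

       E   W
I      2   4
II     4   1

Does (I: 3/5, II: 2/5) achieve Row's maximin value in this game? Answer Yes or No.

Yes

Against E this mix gives (3/5)·2 + (2/5)·4 = 14/5.
Against W this mix gives (3/5)·4 + (2/5)·1 = 14/5.
All of Column's active replies (E, W) yield 14/5, and no column does worse for Row. The mix makes Column indifferent and guarantees 14/5, so it is optimal.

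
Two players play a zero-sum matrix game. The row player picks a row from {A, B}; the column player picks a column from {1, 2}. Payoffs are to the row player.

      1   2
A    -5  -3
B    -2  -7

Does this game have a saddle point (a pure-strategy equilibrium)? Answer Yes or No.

No

Row minima: A → -5, B → -7; maximin = -5.
Column maxima: 1 → -2, 2 → -3; minimax = -3.
-5 ≠ -3, so no pure-strategy equilibrium exists.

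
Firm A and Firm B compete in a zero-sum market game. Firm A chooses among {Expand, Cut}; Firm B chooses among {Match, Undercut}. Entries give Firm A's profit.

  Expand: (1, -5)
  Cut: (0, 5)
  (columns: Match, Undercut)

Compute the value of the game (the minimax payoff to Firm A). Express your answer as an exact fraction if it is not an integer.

Row minima: Expand → -5, Cut → 0; maximin = 0.
Column maxima: Match → 1, Undercut → 5; minimax = 1.
0 ≠ 1, so there is no saddle point; optimal play is mixed.
Let Firm A play Expand with probability p. Expected payoff against Match: 1p + 0(1−p) = p; against Undercut: (-5)p + 5(1−p) = −10p + 5.
Setting these equal: p = −10p + 5 ⇒ 11p = 5 ⇒ p = 5/11, and the value is (1)·(5/11) = 5/11.
For Firm B: with q = P(Match), equating Expand's and Cut's payoffs gives 6q − 5 = −5q + 5 ⇒ q = 10/11.

5/11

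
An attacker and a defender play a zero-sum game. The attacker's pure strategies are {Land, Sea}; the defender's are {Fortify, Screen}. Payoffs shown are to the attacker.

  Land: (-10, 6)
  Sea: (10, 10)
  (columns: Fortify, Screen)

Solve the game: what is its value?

10

Row minima: Land → -10, Sea → 10; maximin = 10.
Column maxima: Fortify → 10, Screen → 10; minimax = 10.
Since maximin = minimax = 10, there is a saddle point and the value is 10.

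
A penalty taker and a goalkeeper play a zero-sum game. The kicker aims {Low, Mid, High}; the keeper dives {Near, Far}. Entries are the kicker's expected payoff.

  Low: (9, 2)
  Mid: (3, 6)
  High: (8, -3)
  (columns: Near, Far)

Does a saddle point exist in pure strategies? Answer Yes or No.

Row minima: Low → 2, Mid → 3, High → -3; maximin = 3.
Column maxima: Near → 9, Far → 6; minimax = 6.
3 ≠ 6, so no pure-strategy equilibrium exists.

No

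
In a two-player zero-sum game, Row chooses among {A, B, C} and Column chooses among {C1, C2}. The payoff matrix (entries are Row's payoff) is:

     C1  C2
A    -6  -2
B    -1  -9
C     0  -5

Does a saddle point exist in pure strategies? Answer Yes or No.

No

Row minima: A → -6, B → -9, C → -5; maximin = -5.
Column maxima: C1 → 0, C2 → -2; minimax = -2.
-5 ≠ -2, so no pure-strategy equilibrium exists.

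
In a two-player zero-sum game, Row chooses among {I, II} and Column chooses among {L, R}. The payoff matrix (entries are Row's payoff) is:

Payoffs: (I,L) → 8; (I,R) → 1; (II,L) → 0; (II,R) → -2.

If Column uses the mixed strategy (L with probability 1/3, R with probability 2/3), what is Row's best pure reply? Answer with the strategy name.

Expected payoff of I: (1/3)·8 + (2/3)·1 = 10/3.
Expected payoff of II: (1/3)·0 + (2/3)·(-2) = -4/3.
The largest is 10/3, so Row's best response is I.

I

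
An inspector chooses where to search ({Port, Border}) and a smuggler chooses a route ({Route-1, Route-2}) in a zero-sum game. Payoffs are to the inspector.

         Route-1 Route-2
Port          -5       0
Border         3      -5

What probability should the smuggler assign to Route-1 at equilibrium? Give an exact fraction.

Row minima: Port → -5, Border → -5; maximin = -5.
Column maxima: Route-1 → 3, Route-2 → 0; minimax = 0.
-5 ≠ 0, so there is no saddle point; optimal play is mixed.
Let the inspector play Port with probability p. Expected payoff against Route-1: (-5)p + 3(1−p) = −8p + 3; against Route-2: 0p + (-5)(1−p) = 5p − 5.
Setting these equal: −8p + 3 = 5p − 5 ⇒ −13p = -8 ⇒ p = 8/13, and the value is (-8)·(8/13) + 3 = -25/13.
For the smuggler: with q = P(Route-1), equating Port's and Border's payoffs gives −5q = 8q − 5 ⇒ q = 5/13.

5/13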